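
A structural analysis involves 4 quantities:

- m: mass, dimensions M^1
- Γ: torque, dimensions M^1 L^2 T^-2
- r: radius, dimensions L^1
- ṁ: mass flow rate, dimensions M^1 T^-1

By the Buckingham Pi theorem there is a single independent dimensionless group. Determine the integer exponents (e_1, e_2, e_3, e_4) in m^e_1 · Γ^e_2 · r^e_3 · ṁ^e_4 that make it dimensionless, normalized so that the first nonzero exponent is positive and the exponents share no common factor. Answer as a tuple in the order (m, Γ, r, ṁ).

(1, 1, -2, -2)

M: e_1·(1) + e_2·(1) + e_3·(0) + e_4·(1) = 0
L: e_1·(0) + e_2·(2) + e_3·(1) + e_4·(0) = 0
T: e_1·(0) + e_2·(-2) + e_3·(0) + e_4·(-1) = 0
Solving this homogeneous linear system for the smallest-integer solution (first nonzero entry positive) gives (1, 1, -2, -2).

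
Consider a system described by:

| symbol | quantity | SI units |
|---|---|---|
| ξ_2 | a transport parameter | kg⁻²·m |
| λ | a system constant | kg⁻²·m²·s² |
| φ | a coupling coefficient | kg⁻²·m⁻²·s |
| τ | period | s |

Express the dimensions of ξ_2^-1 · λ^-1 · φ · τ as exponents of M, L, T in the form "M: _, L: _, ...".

M: 2, L: -5, T: 0

Collect each base-dimension exponent across the product:
  M: −(-2) − (-2) + (-2) + (0) = 2
  L: −(1) − (2) + (-2) + (0) = -5
  T: −(0) − (2) + (1) + (1) = 0
So the dimensions are [M² L⁻⁵].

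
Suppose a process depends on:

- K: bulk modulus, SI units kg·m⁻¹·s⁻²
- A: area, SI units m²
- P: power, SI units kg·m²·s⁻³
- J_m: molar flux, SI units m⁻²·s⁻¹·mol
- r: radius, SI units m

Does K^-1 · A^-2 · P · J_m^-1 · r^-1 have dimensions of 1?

no

Sum the exponent of each base dimension across the product:
  M: −[K]_M − 2·[A]_M + [P]_M − [J_m]_M − [r]_M = −(1) − 2·(0) + (1) − (0) − (0) = 0
  L: −[K]_L − 2·[A]_L + [P]_L − [J_m]_L − [r]_L = −(-1) − 2·(2) + (2) − (-2) − (1) = 0
  T: −[K]_T − 2·[A]_T + [P]_T − [J_m]_T − [r]_T = −(-2) − 2·(0) + (-3) − (-1) − (0) = 0
  N: −[K]_N − 2·[A]_N + [P]_N − [J_m]_N − [r]_N = −(0) − 2·(0) + (0) − (1) − (0) = -1
Net dimensions [N⁻¹] ≠ [1] — not dimensionless.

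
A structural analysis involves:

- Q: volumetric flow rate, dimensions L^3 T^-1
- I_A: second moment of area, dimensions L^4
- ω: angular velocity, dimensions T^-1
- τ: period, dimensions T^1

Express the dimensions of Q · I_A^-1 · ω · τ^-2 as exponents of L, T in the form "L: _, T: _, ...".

Collect each base-dimension exponent across the product:
  L: (3) − (4) + (0) − 2·(0) = -1
  T: (-1) − (0) + (-1) − 2·(1) = -4
So the dimensions are [L⁻¹ T⁻⁴].

L: -1, T: -4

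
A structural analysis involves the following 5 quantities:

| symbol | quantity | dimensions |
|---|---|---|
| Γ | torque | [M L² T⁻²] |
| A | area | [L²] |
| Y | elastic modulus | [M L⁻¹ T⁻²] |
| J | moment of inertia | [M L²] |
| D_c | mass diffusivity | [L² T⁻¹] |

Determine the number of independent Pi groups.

2

There are 5 variables and 3 base dimensions (M, L, T).
The dimension matrix has rank 3.
Independent dimensionless groups: 5 − 3 = 2.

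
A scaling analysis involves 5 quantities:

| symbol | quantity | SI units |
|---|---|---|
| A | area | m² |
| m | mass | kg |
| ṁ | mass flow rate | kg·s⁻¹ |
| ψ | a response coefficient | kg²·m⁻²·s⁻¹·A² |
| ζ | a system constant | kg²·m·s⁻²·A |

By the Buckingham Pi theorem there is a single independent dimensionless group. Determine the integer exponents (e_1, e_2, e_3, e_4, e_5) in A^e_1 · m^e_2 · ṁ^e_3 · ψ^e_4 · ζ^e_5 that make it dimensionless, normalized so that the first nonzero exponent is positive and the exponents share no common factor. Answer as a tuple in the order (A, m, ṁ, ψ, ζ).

M: e_1·(0) + e_2·(1) + e_3·(1) + e_4·(2) + e_5·(2) = 0
L: e_1·(2) + e_2·(0) + e_3·(0) + e_4·(-2) + e_5·(1) = 0
T: e_1·(0) + e_2·(0) + e_3·(-1) + e_4·(-1) + e_5·(-2) = 0
I: e_1·(0) + e_2·(0) + e_3·(0) + e_4·(2) + e_5·(1) = 0
Solving this homogeneous linear system for the smallest-integer solution (first nonzero entry positive) gives (2, -1, 3, 1, -2).

(2, -1, 3, 1, -2)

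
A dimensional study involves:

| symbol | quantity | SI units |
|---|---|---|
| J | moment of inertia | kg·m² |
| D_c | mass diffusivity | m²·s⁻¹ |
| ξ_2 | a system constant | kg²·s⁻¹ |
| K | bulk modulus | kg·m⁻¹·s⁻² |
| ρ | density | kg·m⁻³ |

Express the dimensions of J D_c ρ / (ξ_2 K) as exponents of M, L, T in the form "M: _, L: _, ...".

M: -1, L: 2, T: 2

Collect each base-dimension exponent across the product:
  M: (1) + (0) − (2) − (1) + (1) = -1
  L: (2) + (2) − (0) − (-1) + (-3) = 2
  T: (0) + (-1) − (-1) − (-2) + (0) = 2
So the dimensions are [M⁻¹ L² T²].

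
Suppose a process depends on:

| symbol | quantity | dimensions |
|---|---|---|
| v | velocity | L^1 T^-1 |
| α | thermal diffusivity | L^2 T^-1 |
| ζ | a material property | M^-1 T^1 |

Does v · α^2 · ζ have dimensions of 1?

Sum the exponent of each base dimension across the product:
  M: [v]_M + 2·[α]_M + [ζ]_M = (0) + 2·(0) + (-1) = -1
  L: [v]_L + 2·[α]_L + [ζ]_L = (1) + 2·(2) + (0) = 5
  T: [v]_T + 2·[α]_T + [ζ]_T = (-1) + 2·(-1) + (1) = -2
Net dimensions [M⁻¹ L⁵ T⁻²] ≠ [1] — not dimensionless.

no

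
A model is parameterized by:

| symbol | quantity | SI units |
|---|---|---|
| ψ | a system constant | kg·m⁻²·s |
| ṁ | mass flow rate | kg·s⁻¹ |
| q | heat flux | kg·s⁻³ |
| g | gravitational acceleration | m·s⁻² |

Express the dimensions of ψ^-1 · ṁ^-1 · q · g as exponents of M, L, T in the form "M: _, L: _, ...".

M: -1, L: 3, T: -5

Collect each base-dimension exponent across the product:
  M: −(1) − (1) + (1) + (0) = -1
  L: −(-2) − (0) + (0) + (1) = 3
  T: −(1) − (-1) + (-3) + (-2) = -5
So the dimensions are [M⁻¹ L³ T⁻⁵].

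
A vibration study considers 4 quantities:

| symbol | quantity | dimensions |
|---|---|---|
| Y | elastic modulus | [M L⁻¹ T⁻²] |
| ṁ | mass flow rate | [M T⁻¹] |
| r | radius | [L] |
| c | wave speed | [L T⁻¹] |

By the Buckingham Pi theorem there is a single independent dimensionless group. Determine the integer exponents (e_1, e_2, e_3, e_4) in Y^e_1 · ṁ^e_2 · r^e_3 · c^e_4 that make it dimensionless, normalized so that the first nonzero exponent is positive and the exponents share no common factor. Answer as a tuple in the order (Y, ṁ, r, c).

(1, -1, 2, -1)

M: e_1·(1) + e_2·(1) + e_3·(0) + e_4·(0) = 0
L: e_1·(-1) + e_2·(0) + e_3·(1) + e_4·(1) = 0
T: e_1·(-2) + e_2·(-1) + e_3·(0) + e_4·(-1) = 0
Solving this homogeneous linear system for the smallest-integer solution (first nonzero entry positive) gives (1, -1, 2, -1).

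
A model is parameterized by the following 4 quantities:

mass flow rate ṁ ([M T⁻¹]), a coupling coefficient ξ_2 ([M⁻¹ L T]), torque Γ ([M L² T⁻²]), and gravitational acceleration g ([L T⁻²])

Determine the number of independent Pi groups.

There are 4 variables and 3 base dimensions (M, L, T).
The dimension matrix has rank 3.
Independent dimensionless groups: 4 − 3 = 1.

1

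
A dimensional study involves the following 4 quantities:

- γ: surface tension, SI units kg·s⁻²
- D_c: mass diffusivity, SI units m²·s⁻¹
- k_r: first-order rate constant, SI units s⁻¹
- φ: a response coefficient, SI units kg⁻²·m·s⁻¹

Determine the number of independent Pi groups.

1

There are 4 variables and 3 base dimensions (M, L, T).
The dimension matrix has rank 3.
Independent dimensionless groups: 4 − 3 = 1.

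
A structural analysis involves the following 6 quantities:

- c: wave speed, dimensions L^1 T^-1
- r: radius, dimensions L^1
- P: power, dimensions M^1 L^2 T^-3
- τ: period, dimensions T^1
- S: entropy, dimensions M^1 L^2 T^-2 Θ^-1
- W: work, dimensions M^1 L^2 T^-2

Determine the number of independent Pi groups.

There are 6 variables and 4 base dimensions (M, L, T, Θ).
The dimension matrix has rank 4.
Independent dimensionless groups: 6 − 4 = 2.

2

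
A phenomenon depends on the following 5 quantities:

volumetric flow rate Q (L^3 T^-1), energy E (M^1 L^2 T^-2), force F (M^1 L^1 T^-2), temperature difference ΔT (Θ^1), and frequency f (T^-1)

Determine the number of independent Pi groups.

1

There are 5 variables and 4 base dimensions (M, L, T, Θ).
The dimension matrix has rank 4.
Independent dimensionless groups: 5 − 4 = 1.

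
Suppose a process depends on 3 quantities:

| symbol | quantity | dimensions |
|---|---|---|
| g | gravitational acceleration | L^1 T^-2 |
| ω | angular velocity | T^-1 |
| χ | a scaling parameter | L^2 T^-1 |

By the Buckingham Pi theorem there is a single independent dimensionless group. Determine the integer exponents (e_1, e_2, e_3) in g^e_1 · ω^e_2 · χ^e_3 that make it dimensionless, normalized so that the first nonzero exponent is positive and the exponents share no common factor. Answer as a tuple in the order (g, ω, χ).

L: e_1·(1) + e_2·(0) + e_3·(2) = 0
T: e_1·(-2) + e_2·(-1) + e_3·(-1) = 0
Solving this homogeneous linear system for the smallest-integer solution (first nonzero entry positive) gives (2, -3, -1).

(2, -3, -1)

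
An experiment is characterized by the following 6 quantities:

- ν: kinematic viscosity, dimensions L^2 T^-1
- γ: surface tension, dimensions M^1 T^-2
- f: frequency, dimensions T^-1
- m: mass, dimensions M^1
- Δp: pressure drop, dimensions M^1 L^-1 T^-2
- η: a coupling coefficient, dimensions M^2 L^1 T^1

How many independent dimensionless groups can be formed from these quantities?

There are 6 variables and 3 base dimensions (M, L, T).
The dimension matrix has rank 3.
Independent dimensionless groups: 6 − 3 = 3.

3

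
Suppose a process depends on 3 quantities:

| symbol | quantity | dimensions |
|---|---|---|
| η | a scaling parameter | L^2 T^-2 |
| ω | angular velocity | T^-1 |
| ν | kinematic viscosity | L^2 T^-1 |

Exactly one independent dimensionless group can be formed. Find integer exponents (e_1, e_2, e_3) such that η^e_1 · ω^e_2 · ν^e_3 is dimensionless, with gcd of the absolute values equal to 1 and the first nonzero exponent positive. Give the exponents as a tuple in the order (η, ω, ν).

L: e_1·(2) + e_2·(0) + e_3·(2) = 0
T: e_1·(-2) + e_2·(-1) + e_3·(-1) = 0
Solving this homogeneous linear system for the smallest-integer solution (first nonzero entry positive) gives (1, -1, -1).

(1, -1, -1)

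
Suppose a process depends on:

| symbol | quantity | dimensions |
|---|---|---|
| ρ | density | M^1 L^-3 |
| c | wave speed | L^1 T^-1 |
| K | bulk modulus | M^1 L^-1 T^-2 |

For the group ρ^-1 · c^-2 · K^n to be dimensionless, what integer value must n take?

1

Balance the M exponent: (1)·n from K, plus −(1) − 2·(0) = -1 from the rest, must sum to zero.
n − 1 = 0, so n = 1.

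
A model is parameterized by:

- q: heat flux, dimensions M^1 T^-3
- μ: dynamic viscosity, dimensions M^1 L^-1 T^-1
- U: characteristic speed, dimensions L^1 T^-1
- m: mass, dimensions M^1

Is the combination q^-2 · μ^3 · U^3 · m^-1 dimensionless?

Sum the exponent of each base dimension across the product:
  M: −2·[q]_M + 3·[μ]_M + 3·[U]_M − [m]_M = −2·(1) + 3·(1) + 3·(0) − (1) = 0
  L: −2·[q]_L + 3·[μ]_L + 3·[U]_L − [m]_L = −2·(0) + 3·(-1) + 3·(1) − (0) = 0
  T: −2·[q]_T + 3·[μ]_T + 3·[U]_T − [m]_T = −2·(-3) + 3·(-1) + 3·(-1) − (0) = 0
All base exponents vanish — dimensionless.

yes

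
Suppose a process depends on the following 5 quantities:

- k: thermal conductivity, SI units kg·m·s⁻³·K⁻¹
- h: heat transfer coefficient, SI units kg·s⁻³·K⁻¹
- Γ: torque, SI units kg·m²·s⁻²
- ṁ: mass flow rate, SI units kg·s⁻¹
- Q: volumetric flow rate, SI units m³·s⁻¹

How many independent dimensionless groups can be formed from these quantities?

1

There are 5 variables and 4 base dimensions (M, L, T, Θ).
The dimension matrix has rank 4.
Independent dimensionless groups: 5 − 4 = 1.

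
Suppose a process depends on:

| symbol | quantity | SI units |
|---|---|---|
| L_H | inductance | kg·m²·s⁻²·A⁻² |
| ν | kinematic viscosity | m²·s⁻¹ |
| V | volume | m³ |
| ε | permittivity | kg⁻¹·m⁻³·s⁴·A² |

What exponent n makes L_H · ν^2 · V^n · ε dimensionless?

Balance the L exponent: (3)·n from V, plus (2) + 2·(2) + (-3) = 3 from the rest, must sum to zero.
3n + 3 = 0, so n = -1.

-1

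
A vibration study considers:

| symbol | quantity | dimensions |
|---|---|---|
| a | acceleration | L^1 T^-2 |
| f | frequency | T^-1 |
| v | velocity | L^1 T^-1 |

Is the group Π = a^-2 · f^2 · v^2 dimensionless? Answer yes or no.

Sum the exponent of each base dimension across the product:
  M: −2·[a]_M + 2·[f]_M + 2·[v]_M = −2·(0) + 2·(0) + 2·(0) = 0
  L: −2·[a]_L + 2·[f]_L + 2·[v]_L = −2·(1) + 2·(0) + 2·(1) = 0
  T: −2·[a]_T + 2·[f]_T + 2·[v]_T = −2·(-2) + 2·(-1) + 2·(-1) = 0
All base exponents vanish — dimensionless.

yes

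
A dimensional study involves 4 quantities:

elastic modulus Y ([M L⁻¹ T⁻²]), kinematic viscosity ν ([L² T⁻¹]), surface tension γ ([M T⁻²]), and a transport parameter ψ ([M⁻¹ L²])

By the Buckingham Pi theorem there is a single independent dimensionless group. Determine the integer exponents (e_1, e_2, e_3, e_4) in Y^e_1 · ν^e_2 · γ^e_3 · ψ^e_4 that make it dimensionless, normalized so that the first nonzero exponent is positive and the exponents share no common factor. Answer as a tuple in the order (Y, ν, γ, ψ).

M: e_1·(1) + e_2·(0) + e_3·(1) + e_4·(-1) = 0
L: e_1·(-1) + e_2·(2) + e_3·(0) + e_4·(2) = 0
T: e_1·(-2) + e_2·(-1) + e_3·(-2) + e_4·(0) = 0
Solving this homogeneous linear system for the smallest-integer solution (first nonzero entry positive) gives (2, 2, -3, -1).

(2, 2, -3, -1)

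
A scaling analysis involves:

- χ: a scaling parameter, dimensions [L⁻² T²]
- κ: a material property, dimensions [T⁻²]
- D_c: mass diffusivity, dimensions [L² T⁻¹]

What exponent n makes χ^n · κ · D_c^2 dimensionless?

2

Balance the L exponent: (-2)·n from χ, plus (0) + 2·(2) = 4 from the rest, must sum to zero.
-2n + 4 = 0, so n = 2.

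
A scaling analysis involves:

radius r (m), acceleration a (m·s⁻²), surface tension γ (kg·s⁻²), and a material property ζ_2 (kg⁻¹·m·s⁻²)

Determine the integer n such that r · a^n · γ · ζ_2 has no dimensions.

-2

Balance the L exponent: (1)·n from a, plus (1) + (0) + (1) = 2 from the rest, must sum to zero.
n + 2 = 0, so n = -2.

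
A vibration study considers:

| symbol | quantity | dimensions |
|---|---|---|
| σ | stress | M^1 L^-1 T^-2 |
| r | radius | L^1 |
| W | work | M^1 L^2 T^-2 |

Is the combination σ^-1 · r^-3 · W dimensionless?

Sum the exponent of each base dimension across the product:
  M: −[σ]_M − 3·[r]_M + [W]_M = −(1) − 3·(0) + (1) = 0
  L: −[σ]_L − 3·[r]_L + [W]_L = −(-1) − 3·(1) + (2) = 0
  T: −[σ]_T − 3·[r]_T + [W]_T = −(-2) − 3·(0) + (-2) = 0
All base exponents vanish — dimensionless.

yes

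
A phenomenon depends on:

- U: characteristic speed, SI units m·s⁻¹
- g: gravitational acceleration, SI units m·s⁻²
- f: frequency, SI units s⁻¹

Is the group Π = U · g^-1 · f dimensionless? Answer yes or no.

Sum the exponent of each base dimension across the product:
  M: [U]_M − [g]_M + [f]_M = (0) − (0) + (0) = 0
  L: [U]_L − [g]_L + [f]_L = (1) − (1) + (0) = 0
  T: [U]_T − [g]_T + [f]_T = (-1) − (-2) + (-1) = 0
All base exponents vanish — dimensionless.

yes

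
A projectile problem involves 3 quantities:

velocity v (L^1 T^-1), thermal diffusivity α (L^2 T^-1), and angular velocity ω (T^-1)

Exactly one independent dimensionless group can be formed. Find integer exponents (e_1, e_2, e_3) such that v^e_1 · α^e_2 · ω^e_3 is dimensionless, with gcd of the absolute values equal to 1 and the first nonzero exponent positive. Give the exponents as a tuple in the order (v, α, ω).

L: e_1·(1) + e_2·(2) + e_3·(0) = 0
T: e_1·(-1) + e_2·(-1) + e_3·(-1) = 0
Solving this homogeneous linear system for the smallest-integer solution (first nonzero entry positive) gives (2, -1, -1).

(2, -1, -1)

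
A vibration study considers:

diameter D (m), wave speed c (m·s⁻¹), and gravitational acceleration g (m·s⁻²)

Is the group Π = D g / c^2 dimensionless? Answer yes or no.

Sum the exponent of each base dimension across the product:
  M: [D]_M − 2·[c]_M + [g]_M = (0) − 2·(0) + (0) = 0
  L: [D]_L − 2·[c]_L + [g]_L = (1) − 2·(1) + (1) = 0
  T: [D]_T − 2·[c]_T + [g]_T = (0) − 2·(-1) + (-2) = 0
All base exponents vanish — dimensionless.

yes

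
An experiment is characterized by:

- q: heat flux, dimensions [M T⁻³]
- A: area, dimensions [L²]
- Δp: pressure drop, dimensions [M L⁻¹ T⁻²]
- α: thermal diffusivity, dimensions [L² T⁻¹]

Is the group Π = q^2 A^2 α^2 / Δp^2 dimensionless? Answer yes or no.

Sum the exponent of each base dimension across the product:
  M: 2·[q]_M + 2·[A]_M − 2·[Δp]_M + 2·[α]_M = 2·(1) + 2·(0) − 2·(1) + 2·(0) = 0
  L: 2·[q]_L + 2·[A]_L − 2·[Δp]_L + 2·[α]_L = 2·(0) + 2·(2) − 2·(-1) + 2·(2) = 10
  T: 2·[q]_T + 2·[A]_T − 2·[Δp]_T + 2·[α]_T = 2·(-3) + 2·(0) − 2·(-2) + 2·(-1) = -4
Net dimensions [L¹⁰ T⁻⁴] ≠ [1] — not dimensionless.

no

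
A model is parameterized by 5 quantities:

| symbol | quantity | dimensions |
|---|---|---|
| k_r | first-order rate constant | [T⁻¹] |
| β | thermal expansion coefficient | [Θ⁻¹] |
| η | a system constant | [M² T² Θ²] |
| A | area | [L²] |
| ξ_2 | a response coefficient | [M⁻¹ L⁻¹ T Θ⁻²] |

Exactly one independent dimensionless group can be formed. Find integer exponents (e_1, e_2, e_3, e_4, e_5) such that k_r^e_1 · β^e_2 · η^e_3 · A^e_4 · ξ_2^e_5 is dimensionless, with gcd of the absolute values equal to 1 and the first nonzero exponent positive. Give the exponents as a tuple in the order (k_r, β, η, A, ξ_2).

(4, -2, 1, 1, 2)

M: e_1·(0) + e_2·(0) + e_3·(2) + e_4·(0) + e_5·(-1) = 0
L: e_1·(0) + e_2·(0) + e_3·(0) + e_4·(2) + e_5·(-1) = 0
T: e_1·(-1) + e_2·(0) + e_3·(2) + e_4·(0) + e_5·(1) = 0
Θ: e_1·(0) + e_2·(-1) + e_3·(2) + e_4·(0) + e_5·(-2) = 0
Solving this homogeneous linear system for the smallest-integer solution (first nonzero entry positive) gives (4, -2, 1, 1, 2).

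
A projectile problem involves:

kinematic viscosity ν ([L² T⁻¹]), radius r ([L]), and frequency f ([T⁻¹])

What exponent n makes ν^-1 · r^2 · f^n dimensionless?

Balance the T exponent: (-1)·n from f, plus −(-1) + 2·(0) = 1 from the rest, must sum to zero.
−n + 1 = 0, so n = 1.

1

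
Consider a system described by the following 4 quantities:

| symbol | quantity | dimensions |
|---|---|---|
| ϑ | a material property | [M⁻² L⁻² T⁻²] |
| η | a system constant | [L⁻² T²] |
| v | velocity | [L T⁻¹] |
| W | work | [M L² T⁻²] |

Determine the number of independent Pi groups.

There are 4 variables and 3 base dimensions (M, L, T).
The dimension matrix has rank 3.
Independent dimensionless groups: 4 − 3 = 1.

1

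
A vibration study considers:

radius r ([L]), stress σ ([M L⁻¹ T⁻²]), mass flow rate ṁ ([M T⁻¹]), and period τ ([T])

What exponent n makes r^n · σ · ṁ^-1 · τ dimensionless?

1

Balance the L exponent: (1)·n from r, plus (-1) − (0) + (0) = -1 from the rest, must sum to zero.
n − 1 = 0, so n = 1.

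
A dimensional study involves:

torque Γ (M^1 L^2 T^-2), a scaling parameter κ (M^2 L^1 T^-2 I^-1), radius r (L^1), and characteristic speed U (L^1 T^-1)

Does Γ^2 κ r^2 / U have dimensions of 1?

Sum the exponent of each base dimension across the product:
  M: 2·[Γ]_M + [κ]_M + 2·[r]_M − [U]_M = 2·(1) + (2) + 2·(0) − (0) = 4
  L: 2·[Γ]_L + [κ]_L + 2·[r]_L − [U]_L = 2·(2) + (1) + 2·(1) − (1) = 6
  T: 2·[Γ]_T + [κ]_T + 2·[r]_T − [U]_T = 2·(-2) + (-2) + 2·(0) − (-1) = -5
  I: 2·[Γ]_I + [κ]_I + 2·[r]_I − [U]_I = 2·(0) + (-1) + 2·(0) − (0) = -1
Net dimensions [M⁴ L⁶ T⁻⁵ I⁻¹] ≠ [1] — not dimensionless.

no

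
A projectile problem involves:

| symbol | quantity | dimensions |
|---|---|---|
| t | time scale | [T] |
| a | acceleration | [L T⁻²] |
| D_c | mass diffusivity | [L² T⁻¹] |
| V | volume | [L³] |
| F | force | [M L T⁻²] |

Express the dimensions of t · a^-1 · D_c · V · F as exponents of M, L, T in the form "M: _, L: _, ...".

M: 1, L: 5, T: 0

Collect each base-dimension exponent across the product:
  M: (0) − (0) + (0) + (0) + (1) = 1
  L: (0) − (1) + (2) + (3) + (1) = 5
  T: (1) − (-2) + (-1) + (0) + (-2) = 0
So the dimensions are [M L⁵].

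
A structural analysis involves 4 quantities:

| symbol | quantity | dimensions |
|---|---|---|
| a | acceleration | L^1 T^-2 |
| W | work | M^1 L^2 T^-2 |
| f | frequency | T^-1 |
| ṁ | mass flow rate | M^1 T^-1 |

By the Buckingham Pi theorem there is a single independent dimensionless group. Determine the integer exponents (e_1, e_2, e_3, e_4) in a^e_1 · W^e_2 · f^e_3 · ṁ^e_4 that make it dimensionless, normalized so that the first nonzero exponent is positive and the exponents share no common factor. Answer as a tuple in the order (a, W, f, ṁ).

(2, -1, -3, 1)

M: e_1·(0) + e_2·(1) + e_3·(0) + e_4·(1) = 0
L: e_1·(1) + e_2·(2) + e_3·(0) + e_4·(0) = 0
T: e_1·(-2) + e_2·(-2) + e_3·(-1) + e_4·(-1) = 0
Solving this homogeneous linear system for the smallest-integer solution (first nonzero entry positive) gives (2, -1, -3, 1).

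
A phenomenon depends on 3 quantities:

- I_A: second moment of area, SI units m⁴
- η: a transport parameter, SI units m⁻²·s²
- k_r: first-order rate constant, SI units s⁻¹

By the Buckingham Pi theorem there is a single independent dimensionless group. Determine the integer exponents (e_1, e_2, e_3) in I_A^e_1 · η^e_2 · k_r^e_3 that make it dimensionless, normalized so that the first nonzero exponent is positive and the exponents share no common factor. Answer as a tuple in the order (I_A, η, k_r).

L: e_1·(4) + e_2·(-2) + e_3·(0) = 0
T: e_1·(0) + e_2·(2) + e_3·(-1) = 0
Solving this homogeneous linear system for the smallest-integer solution (first nonzero entry positive) gives (1, 2, 4).

(1, 2, 4)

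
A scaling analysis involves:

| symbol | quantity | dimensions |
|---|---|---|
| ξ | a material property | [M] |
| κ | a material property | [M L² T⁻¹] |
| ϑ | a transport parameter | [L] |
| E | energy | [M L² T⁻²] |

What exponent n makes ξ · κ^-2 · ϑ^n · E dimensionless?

2

Balance the L exponent: (1)·n from ϑ, plus (0) − 2·(2) + (2) = -2 from the rest, must sum to zero.
n − 2 = 0, so n = 2.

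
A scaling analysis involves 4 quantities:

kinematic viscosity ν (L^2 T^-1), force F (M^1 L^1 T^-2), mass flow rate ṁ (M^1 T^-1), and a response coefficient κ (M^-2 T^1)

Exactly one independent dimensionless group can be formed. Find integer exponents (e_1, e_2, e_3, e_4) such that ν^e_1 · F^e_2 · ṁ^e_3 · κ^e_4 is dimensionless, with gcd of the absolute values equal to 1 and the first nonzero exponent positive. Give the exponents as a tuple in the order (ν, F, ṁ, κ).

M: e_1·(0) + e_2·(1) + e_3·(1) + e_4·(-2) = 0
L: e_1·(2) + e_2·(1) + e_3·(0) + e_4·(0) = 0
T: e_1·(-1) + e_2·(-2) + e_3·(-1) + e_4·(1) = 0
Solving this homogeneous linear system for the smallest-integer solution (first nonzero entry positive) gives (1, -2, 4, 1).

(1, -2, 4, 1)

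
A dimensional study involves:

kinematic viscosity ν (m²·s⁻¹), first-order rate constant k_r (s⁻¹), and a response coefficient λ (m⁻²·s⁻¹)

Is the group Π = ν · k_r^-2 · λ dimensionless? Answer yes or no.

Sum the exponent of each base dimension across the product:
  L: [ν]_L − 2·[k_r]_L + [λ]_L = (2) − 2·(0) + (-2) = 0
  T: [ν]_T − 2·[k_r]_T + [λ]_T = (-1) − 2·(-1) + (-1) = 0
All base exponents vanish — dimensionless.

yes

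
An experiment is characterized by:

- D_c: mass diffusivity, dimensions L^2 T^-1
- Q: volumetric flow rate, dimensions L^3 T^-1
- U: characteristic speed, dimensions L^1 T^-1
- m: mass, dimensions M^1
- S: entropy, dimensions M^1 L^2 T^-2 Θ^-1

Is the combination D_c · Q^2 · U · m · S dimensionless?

Sum the exponent of each base dimension across the product:
  M: [D_c]_M + 2·[Q]_M + [U]_M + [m]_M + [S]_M = (0) + 2·(0) + (0) + (1) + (1) = 2
  L: [D_c]_L + 2·[Q]_L + [U]_L + [m]_L + [S]_L = (2) + 2·(3) + (1) + (0) + (2) = 11
  T: [D_c]_T + 2·[Q]_T + [U]_T + [m]_T + [S]_T = (-1) + 2·(-1) + (-1) + (0) + (-2) = -6
  Θ: [D_c]_Θ + 2·[Q]_Θ + [U]_Θ + [m]_Θ + [S]_Θ = (0) + 2·(0) + (0) + (0) + (-1) = -1
Net dimensions [M² L¹¹ T⁻⁶ Θ⁻¹] ≠ [1] — not dimensionless.

no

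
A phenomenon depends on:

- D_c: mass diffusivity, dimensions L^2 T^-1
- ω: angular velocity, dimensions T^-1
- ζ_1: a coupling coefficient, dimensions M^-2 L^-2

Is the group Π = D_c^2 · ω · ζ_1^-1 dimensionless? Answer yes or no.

Sum the exponent of each base dimension across the product:
  M: 2·[D_c]_M + [ω]_M − [ζ_1]_M = 2·(0) + (0) − (-2) = 2
  L: 2·[D_c]_L + [ω]_L − [ζ_1]_L = 2·(2) + (0) − (-2) = 6
  T: 2·[D_c]_T + [ω]_T − [ζ_1]_T = 2·(-1) + (-1) − (0) = -3
Net dimensions [M² L⁶ T⁻³] ≠ [1] — not dimensionless.

no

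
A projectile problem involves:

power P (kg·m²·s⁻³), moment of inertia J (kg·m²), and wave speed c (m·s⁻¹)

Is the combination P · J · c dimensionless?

Sum the exponent of each base dimension across the product:
  M: [P]_M + [J]_M + [c]_M = (1) + (1) + (0) = 2
  L: [P]_L + [J]_L + [c]_L = (2) + (2) + (1) = 5
  T: [P]_T + [J]_T + [c]_T = (-3) + (0) + (-1) = -4
Net dimensions [M² L⁵ T⁻⁴] ≠ [1] — not dimensionless.

no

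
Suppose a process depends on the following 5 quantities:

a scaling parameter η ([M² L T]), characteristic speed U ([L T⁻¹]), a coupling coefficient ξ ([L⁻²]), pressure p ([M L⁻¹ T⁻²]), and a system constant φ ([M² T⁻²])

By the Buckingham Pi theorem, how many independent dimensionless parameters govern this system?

2

There are 5 variables and 3 base dimensions (M, L, T).
The dimension matrix has rank 3.
Independent dimensionless groups: 5 − 3 = 2.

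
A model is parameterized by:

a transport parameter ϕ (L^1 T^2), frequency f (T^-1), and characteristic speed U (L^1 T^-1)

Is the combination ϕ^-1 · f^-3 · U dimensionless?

yes

Sum the exponent of each base dimension across the product:
  L: −[ϕ]_L − 3·[f]_L + [U]_L = −(1) − 3·(0) + (1) = 0
  T: −[ϕ]_T − 3·[f]_T + [U]_T = −(2) − 3·(-1) + (-1) = 0
All base exponents vanish — dimensionless.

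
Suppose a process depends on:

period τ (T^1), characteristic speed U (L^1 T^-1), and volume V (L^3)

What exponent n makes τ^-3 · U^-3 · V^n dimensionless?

Balance the L exponent: (3)·n from V, plus −3·(0) − 3·(1) = -3 from the rest, must sum to zero.
3n − 3 = 0, so n = 1.

1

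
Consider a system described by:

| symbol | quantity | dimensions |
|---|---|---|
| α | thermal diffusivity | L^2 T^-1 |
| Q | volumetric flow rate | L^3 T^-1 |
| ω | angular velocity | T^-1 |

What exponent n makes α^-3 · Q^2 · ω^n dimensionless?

Balance the T exponent: (-1)·n from ω, plus −3·(-1) + 2·(-1) = 1 from the rest, must sum to zero.
−n + 1 = 0, so n = 1.

1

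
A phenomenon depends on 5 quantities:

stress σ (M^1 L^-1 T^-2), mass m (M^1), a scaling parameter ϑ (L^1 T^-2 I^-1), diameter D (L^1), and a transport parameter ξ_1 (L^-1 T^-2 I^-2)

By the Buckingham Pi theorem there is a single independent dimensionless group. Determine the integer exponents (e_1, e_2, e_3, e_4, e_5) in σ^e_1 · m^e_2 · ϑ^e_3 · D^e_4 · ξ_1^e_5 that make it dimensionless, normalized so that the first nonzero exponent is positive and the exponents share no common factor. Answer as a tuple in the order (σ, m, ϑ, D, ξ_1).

M: e_1·(1) + e_2·(1) + e_3·(0) + e_4·(0) + e_5·(0) = 0
L: e_1·(-1) + e_2·(0) + e_3·(1) + e_4·(1) + e_5·(-1) = 0
T: e_1·(-2) + e_2·(0) + e_3·(-2) + e_4·(0) + e_5·(-2) = 0
I: e_1·(0) + e_2·(0) + e_3·(-1) + e_4·(0) + e_5·(-2) = 0
Solving this homogeneous linear system for the smallest-integer solution (first nonzero entry positive) gives (1, -1, -2, 4, 1).

(1, -1, -2, 4, 1)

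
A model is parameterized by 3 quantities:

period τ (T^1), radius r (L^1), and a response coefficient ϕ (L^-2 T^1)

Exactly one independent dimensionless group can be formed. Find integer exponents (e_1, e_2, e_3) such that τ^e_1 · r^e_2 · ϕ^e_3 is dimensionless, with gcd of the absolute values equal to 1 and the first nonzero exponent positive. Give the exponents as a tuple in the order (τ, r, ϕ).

L: e_1·(0) + e_2·(1) + e_3·(-2) = 0
T: e_1·(1) + e_2·(0) + e_3·(1) = 0
Solving this homogeneous linear system for the smallest-integer solution (first nonzero entry positive) gives (1, -2, -1).

(1, -2, -1)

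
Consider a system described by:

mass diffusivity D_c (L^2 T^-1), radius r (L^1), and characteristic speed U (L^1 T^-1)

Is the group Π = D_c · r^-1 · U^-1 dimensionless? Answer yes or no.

yes

Sum the exponent of each base dimension across the product:
  M: [D_c]_M − [r]_M − [U]_M = (0) − (0) − (0) = 0
  L: [D_c]_L − [r]_L − [U]_L = (2) − (1) − (1) = 0
  T: [D_c]_T − [r]_T − [U]_T = (-1) − (0) − (-1) = 0
  Θ: [D_c]_Θ − [r]_Θ − [U]_Θ = (0) − (0) − (0) = 0
All base exponents vanish — dimensionless.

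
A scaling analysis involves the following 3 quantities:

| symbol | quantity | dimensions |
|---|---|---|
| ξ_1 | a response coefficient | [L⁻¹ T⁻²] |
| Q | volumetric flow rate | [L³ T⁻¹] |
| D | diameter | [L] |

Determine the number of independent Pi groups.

There are 3 variables and 2 base dimensions (L, T).
The dimension matrix has rank 2.
Independent dimensionless groups: 3 − 2 = 1.

1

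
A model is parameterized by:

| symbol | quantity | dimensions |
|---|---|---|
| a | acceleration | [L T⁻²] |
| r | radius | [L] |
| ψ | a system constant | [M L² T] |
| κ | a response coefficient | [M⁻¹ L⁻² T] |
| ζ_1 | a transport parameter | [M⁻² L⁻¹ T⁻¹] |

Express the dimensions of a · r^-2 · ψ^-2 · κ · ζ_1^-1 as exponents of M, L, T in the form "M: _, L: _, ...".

Collect each base-dimension exponent across the product:
  M: (0) − 2·(0) − 2·(1) + (-1) − (-2) = -1
  L: (1) − 2·(1) − 2·(2) + (-2) − (-1) = -6
  T: (-2) − 2·(0) − 2·(1) + (1) − (-1) = -2
So the dimensions are [M⁻¹ L⁻⁶ T⁻²].

M: -1, L: -6, T: -2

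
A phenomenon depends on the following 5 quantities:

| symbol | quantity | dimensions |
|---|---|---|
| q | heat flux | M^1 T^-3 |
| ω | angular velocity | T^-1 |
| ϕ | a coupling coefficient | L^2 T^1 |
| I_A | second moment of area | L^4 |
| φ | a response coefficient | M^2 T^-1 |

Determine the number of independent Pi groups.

2

There are 5 variables and 3 base dimensions (M, L, T).
The dimension matrix has rank 3.
Independent dimensionless groups: 5 − 3 = 2.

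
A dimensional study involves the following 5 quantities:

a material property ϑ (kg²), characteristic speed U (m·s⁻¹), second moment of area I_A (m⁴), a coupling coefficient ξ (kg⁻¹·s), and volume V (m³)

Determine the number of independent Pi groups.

2

There are 5 variables and 3 base dimensions (M, L, T).
The dimension matrix has rank 3.
Independent dimensionless groups: 5 − 3 = 2.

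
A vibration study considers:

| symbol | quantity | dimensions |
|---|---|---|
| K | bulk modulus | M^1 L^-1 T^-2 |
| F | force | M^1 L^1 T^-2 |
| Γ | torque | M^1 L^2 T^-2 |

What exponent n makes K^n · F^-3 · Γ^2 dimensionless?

Balance the M exponent: (1)·n from K, plus −3·(1) + 2·(1) = -1 from the rest, must sum to zero.
n − 1 = 0, so n = 1.

1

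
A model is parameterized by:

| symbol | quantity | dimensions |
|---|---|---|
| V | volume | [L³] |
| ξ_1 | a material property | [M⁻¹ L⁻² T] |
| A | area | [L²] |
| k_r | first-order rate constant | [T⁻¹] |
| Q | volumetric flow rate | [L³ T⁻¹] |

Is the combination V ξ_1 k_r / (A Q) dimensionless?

Sum the exponent of each base dimension across the product:
  M: [V]_M + [ξ_1]_M − [A]_M + [k_r]_M − [Q]_M = (0) + (-1) − (0) + (0) − (0) = -1
  L: [V]_L + [ξ_1]_L − [A]_L + [k_r]_L − [Q]_L = (3) + (-2) − (2) + (0) − (3) = -4
  T: [V]_T + [ξ_1]_T − [A]_T + [k_r]_T − [Q]_T = (0) + (1) − (0) + (-1) − (-1) = 1
Net dimensions [M⁻¹ L⁻⁴ T] ≠ [1] — not dimensionless.

no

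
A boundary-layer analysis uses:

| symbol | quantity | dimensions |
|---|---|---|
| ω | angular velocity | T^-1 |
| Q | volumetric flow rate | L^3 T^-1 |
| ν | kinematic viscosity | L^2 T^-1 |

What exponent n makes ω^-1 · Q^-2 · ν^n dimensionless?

3

Balance the L exponent: (2)·n from ν, plus −(0) − 2·(3) = -6 from the rest, must sum to zero.
2n − 6 = 0, so n = 3.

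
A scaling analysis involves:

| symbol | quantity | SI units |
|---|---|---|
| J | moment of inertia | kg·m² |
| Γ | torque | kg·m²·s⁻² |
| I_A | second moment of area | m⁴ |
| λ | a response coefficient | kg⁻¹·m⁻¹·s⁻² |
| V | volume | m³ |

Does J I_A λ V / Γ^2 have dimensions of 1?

no

Sum the exponent of each base dimension across the product:
  M: [J]_M − 2·[Γ]_M + [I_A]_M + [λ]_M + [V]_M = (1) − 2·(1) + (0) + (-1) + (0) = -2
  L: [J]_L − 2·[Γ]_L + [I_A]_L + [λ]_L + [V]_L = (2) − 2·(2) + (4) + (-1) + (3) = 4
  T: [J]_T − 2·[Γ]_T + [I_A]_T + [λ]_T + [V]_T = (0) − 2·(-2) + (0) + (-2) + (0) = 2
Net dimensions [M⁻² L⁴ T²] ≠ [1] — not dimensionless.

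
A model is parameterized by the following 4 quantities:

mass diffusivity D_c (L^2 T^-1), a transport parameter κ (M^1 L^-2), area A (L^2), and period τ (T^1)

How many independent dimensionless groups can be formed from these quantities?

1

There are 4 variables and 3 base dimensions (M, L, T).
The dimension matrix has rank 3.
Independent dimensionless groups: 4 − 3 = 1.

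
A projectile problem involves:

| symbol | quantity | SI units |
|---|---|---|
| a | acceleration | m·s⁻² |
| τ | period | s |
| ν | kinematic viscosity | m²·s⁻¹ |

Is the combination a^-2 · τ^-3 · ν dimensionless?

yes

Sum the exponent of each base dimension across the product:
  L: −2·[a]_L − 3·[τ]_L + [ν]_L = −2·(1) − 3·(0) + (2) = 0
  T: −2·[a]_T − 3·[τ]_T + [ν]_T = −2·(-2) − 3·(1) + (-1) = 0
All base exponents vanish — dimensionless.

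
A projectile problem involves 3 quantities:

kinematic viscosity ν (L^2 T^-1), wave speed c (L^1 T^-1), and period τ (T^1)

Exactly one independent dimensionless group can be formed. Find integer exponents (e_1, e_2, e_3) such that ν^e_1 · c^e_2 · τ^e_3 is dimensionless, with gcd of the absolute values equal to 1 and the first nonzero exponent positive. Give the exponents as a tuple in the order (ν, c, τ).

L: e_1·(2) + e_2·(1) + e_3·(0) = 0
T: e_1·(-1) + e_2·(-1) + e_3·(1) = 0
Solving this homogeneous linear system for the smallest-integer solution (first nonzero entry positive) gives (1, -2, -1).

(1, -2, -1)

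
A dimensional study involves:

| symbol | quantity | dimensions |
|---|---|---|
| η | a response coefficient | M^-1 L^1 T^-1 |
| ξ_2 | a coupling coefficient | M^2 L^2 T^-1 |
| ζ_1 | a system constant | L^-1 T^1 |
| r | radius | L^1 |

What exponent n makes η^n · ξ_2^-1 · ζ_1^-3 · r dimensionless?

-2

Balance the M exponent: (-1)·n from η, plus −(2) − 3·(0) + (0) = -2 from the rest, must sum to zero.
−n − 2 = 0, so n = -2.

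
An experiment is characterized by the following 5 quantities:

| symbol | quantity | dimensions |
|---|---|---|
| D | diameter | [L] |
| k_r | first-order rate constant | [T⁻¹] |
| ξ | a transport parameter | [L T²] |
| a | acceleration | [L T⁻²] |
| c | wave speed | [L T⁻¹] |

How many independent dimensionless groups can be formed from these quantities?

There are 5 variables and 2 base dimensions (L, T).
The dimension matrix has rank 2.
Independent dimensionless groups: 5 − 2 = 3.

3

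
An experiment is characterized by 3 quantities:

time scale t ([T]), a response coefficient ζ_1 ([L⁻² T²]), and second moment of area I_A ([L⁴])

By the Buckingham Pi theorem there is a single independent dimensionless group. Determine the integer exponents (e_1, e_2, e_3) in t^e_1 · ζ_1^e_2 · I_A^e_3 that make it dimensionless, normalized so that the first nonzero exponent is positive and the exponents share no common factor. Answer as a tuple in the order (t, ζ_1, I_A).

(4, -2, -1)

L: e_1·(0) + e_2·(-2) + e_3·(4) = 0
T: e_1·(1) + e_2·(2) + e_3·(0) = 0
Solving this homogeneous linear system for the smallest-integer solution (first nonzero entry positive) gives (4, -2, -1).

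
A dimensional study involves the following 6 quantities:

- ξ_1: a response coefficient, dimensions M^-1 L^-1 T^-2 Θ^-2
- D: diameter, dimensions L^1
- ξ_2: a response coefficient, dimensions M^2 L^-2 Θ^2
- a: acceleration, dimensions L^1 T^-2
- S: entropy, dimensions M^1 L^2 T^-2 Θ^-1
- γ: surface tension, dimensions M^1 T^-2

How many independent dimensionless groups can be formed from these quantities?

There are 6 variables and 4 base dimensions (M, L, T, Θ).
The dimension matrix has rank 4.
Independent dimensionless groups: 6 − 4 = 2.

2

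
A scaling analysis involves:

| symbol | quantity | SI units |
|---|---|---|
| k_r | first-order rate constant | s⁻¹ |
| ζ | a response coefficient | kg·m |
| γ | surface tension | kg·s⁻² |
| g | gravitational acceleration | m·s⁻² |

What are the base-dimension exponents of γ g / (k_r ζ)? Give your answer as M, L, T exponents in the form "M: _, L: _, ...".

M: 0, L: 0, T: -3

Collect each base-dimension exponent across the product:
  M: −(0) − (1) + (1) + (0) = 0
  L: −(0) − (1) + (0) + (1) = 0
  T: −(-1) − (0) + (-2) + (-2) = -3
So the dimensions are [T⁻³].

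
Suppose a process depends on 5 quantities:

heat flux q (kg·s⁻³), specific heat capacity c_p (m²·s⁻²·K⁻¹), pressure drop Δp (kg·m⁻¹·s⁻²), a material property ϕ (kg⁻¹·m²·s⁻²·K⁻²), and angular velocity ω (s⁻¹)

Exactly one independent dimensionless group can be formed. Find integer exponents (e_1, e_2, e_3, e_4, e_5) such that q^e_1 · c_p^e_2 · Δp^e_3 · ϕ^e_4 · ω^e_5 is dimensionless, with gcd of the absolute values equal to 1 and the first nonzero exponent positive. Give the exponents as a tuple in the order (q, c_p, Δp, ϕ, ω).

M: e_1·(1) + e_2·(0) + e_3·(1) + e_4·(-1) + e_5·(0) = 0
L: e_1·(0) + e_2·(2) + e_3·(-1) + e_4·(2) + e_5·(0) = 0
T: e_1·(-3) + e_2·(-2) + e_3·(-2) + e_4·(-2) + e_5·(-1) = 0
Θ: e_1·(0) + e_2·(-1) + e_3·(0) + e_4·(-2) + e_5·(0) = 0
Solving this homogeneous linear system for the smallest-integer solution (first nonzero entry positive) gives (3, -2, -2, 1, -3).

(3, -2, -2, 1, -3)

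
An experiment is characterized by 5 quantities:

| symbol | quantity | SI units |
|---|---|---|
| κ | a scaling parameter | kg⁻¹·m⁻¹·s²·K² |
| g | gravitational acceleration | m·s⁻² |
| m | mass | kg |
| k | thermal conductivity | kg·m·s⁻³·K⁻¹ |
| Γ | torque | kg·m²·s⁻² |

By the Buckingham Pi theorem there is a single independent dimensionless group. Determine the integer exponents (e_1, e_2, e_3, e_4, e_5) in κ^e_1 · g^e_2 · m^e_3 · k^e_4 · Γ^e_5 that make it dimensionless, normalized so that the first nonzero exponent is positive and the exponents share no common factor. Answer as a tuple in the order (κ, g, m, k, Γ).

(1, -3, -2, 2, 1)

M: e_1·(-1) + e_2·(0) + e_3·(1) + e_4·(1) + e_5·(1) = 0
L: e_1·(-1) + e_2·(1) + e_3·(0) + e_4·(1) + e_5·(2) = 0
T: e_1·(2) + e_2·(-2) + e_3·(0) + e_4·(-3) + e_5·(-2) = 0
Θ: e_1·(2) + e_2·(0) + e_3·(0) + e_4·(-1) + e_5·(0) = 0
Solving this homogeneous linear system for the smallest-integer solution (first nonzero entry positive) gives (1, -3, -2, 2, 1).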